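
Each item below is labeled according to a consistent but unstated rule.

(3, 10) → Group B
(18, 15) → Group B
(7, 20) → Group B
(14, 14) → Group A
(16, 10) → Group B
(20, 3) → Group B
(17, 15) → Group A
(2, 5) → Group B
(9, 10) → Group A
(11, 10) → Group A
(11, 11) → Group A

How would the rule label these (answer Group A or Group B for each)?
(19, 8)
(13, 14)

Group B, Group A

The classifier is using: |first − second| ≤ 2.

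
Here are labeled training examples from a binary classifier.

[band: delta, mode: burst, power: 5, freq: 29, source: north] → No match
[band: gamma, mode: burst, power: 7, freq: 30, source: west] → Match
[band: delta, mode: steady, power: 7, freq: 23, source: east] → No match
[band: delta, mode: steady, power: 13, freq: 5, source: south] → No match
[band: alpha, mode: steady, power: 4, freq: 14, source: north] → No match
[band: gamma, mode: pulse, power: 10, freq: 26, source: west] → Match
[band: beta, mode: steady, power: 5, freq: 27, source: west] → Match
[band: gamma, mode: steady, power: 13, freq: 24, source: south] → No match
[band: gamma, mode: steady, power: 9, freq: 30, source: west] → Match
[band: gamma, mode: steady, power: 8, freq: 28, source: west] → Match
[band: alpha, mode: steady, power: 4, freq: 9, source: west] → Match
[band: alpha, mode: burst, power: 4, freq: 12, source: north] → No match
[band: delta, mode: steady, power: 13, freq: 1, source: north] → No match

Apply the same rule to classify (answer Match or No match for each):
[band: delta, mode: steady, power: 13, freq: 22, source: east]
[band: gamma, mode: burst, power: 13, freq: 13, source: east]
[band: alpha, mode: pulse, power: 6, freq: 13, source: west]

The distinguishing property — source is west — holds for all the 'Match' cases and none of the 'No match' cases.
[band: delta, mode: steady, power: 13, freq: 22, source: east]: source is east, fails the rule → No match. [band: gamma, mode: burst, power: 13, freq: 13, source: east]: source is east, fails the rule → No match. [band: alpha, mode: pulse, power: 6, freq: 13, source: west]: source is west, fits → Match.

No match, No match, Match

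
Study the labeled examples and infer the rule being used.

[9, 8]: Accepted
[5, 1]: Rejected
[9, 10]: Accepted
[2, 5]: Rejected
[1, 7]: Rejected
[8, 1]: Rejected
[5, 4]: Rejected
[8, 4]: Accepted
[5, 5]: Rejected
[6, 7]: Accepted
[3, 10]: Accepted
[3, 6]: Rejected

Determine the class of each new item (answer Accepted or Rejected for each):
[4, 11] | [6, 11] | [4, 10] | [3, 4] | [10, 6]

One predicate separates the groups cleanly: sum ≥ 12.
Accepted: [4, 11], since 4+11 = 15.
Accepted: [6, 11], since 6+11 = 17.
Accepted: [4, 10], since 4+10 = 14.
Rejected: [3, 4], since 3+4 = 7.
Accepted: [10, 6], since 10+6 = 16.

Accepted, Accepted, Accepted, Rejected, Accepted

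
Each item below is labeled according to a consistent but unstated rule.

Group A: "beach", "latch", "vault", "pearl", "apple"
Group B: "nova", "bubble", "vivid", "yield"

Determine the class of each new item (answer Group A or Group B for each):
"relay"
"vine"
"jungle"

Every 'Group A' example satisfies: odd length AND contains 'a'. None of the 'Group B' examples do.
"relay": Group A (length 5, has 'a'). "vine": Group B (length 4, no 'a'). "jungle": Group B (length 6, no 'a').

Group A, Group B, Group B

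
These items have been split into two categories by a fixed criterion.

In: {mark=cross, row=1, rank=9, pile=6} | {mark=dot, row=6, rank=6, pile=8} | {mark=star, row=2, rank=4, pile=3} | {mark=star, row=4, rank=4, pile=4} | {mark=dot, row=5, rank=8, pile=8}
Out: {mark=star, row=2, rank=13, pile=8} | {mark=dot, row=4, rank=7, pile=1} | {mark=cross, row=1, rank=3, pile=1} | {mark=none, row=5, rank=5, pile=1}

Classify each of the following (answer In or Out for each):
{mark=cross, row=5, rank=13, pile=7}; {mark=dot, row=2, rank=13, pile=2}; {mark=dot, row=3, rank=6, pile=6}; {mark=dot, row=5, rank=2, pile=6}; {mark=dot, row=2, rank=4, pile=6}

The common property of the 'In' items is: pile ≥ 3 AND rank ≤ 9. No 'Out' item has it.
{mark=cross, row=5, rank=13, pile=7} — pile = 7, rank = 13, hence Out. {mark=dot, row=2, rank=13, pile=2} — pile = 2, rank = 13, hence Out. {mark=dot, row=3, rank=6, pile=6} — pile = 6, rank = 6, hence In. {mark=dot, row=5, rank=2, pile=6} — pile = 6, rank = 2, hence In. {mark=dot, row=2, rank=4, pile=6} — pile = 6, rank = 4, hence In.

Out, Out, In, In, In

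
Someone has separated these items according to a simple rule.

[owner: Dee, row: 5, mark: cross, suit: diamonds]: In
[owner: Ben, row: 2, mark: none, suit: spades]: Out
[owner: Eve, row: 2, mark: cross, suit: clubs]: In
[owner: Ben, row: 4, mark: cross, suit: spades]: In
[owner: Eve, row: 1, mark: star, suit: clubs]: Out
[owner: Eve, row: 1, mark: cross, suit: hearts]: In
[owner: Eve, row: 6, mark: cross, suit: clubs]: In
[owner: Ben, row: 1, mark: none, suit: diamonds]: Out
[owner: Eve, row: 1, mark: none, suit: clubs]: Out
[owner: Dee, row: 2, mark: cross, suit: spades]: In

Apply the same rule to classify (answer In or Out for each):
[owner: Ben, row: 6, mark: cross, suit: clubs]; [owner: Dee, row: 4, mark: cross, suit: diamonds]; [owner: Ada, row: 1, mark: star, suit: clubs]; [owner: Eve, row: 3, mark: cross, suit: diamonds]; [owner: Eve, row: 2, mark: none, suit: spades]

In, In, Out, In, Out

The distinguishing property — mark is cross — holds for all the 'In' cases and none of the 'Out' cases.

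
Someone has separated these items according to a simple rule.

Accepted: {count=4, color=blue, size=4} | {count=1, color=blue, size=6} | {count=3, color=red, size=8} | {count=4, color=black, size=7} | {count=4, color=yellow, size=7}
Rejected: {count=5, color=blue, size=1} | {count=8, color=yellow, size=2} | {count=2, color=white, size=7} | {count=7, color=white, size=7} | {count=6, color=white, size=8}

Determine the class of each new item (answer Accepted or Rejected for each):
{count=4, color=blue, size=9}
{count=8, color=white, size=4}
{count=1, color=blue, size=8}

Rule: count ≠ 2 AND count ≤ 4. This holds for each 'Accepted' example and fails for each 'Rejected' one.

Accepted, Rejected, Accepted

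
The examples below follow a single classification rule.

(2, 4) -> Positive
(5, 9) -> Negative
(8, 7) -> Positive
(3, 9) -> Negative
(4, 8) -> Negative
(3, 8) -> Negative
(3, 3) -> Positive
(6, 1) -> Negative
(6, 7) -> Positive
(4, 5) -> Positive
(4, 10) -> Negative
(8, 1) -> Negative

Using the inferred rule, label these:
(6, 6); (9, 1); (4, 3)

Every 'Positive' example satisfies: |first − second| ≤ 2. None of the 'Negative' examples do.
(6, 6): Positive (|6−6| = 0). (9, 1): Negative (|9−1| = 8). (4, 3): Positive (|4−3| = 1).

Positive, Negative, Positive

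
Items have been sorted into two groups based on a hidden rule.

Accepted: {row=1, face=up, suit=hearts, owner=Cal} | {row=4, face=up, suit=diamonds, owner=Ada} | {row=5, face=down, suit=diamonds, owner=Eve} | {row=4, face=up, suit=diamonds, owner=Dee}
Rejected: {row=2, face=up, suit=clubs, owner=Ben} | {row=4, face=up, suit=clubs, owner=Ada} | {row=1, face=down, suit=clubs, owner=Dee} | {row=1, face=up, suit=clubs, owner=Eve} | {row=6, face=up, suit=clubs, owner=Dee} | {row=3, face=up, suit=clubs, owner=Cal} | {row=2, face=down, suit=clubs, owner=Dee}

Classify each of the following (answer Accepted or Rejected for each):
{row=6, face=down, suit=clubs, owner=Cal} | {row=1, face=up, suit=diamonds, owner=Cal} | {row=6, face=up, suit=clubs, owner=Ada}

Rejected, Accepted, Rejected

The classifier is using: suit is not clubs.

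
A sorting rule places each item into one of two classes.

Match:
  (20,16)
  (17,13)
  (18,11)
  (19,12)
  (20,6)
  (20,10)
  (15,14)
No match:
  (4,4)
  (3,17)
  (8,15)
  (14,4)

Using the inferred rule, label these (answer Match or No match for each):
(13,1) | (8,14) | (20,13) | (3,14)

The distinguishing property — sum ≥ 26 — holds for all the 'Match' cases and none of the 'No match' cases.
(13,1): No match (13+1 = 14).
(8,14): No match (8+14 = 22).
(20,13): Match (20+13 = 33).
(3,14): No match (3+14 = 17).

No match, No match, Match, No match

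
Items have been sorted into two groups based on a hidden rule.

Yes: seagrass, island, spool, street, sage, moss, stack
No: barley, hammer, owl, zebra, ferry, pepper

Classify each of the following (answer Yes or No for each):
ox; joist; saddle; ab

No, Yes, Yes, No

The distinguishing property — contains 's' — holds for all the 'Yes' cases and none of the 'No' cases.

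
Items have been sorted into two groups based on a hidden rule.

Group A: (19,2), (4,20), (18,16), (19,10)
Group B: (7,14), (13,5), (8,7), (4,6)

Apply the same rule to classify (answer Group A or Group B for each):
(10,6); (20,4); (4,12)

Every 'Group A' example satisfies: max ≥ 16. None of the 'Group B' examples do.

Group B, Group A, Group B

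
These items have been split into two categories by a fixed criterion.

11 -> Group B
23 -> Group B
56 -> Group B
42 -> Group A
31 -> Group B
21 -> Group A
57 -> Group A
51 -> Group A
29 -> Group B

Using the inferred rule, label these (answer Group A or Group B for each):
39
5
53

Group A, Group B, Group B

The pattern is that an item is 'Group A' exactly when: multiple of 3.
39 → 39 = 3·13 → Group A. 5 → 5 = 3·1 + 2 → Group B. 53 → 53 = 3·17 + 2 → Group B.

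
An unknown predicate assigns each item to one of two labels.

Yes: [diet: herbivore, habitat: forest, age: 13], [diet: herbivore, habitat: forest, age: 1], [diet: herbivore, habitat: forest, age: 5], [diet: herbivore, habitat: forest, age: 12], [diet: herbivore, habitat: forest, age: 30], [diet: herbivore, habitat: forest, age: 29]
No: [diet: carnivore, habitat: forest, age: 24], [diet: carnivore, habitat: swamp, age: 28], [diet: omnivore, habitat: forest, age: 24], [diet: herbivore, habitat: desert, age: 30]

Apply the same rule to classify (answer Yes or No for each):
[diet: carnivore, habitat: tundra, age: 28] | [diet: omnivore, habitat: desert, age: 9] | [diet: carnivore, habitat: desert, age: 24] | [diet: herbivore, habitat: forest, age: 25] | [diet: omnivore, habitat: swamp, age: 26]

No, No, No, Yes, No

Rule: diet is herbivore AND habitat is forest. This holds for each 'Yes' example and fails for each 'No' one.
[diet: carnivore, habitat: tundra, age: 28]: diet is carnivore, habitat is tundra, lacks this property → No. [diet: omnivore, habitat: desert, age: 9]: diet is omnivore, habitat is desert, lacks this property → No. [diet: carnivore, habitat: desert, age: 24]: diet is carnivore, habitat is desert, lacks this property → No. [diet: herbivore, habitat: forest, age: 25]: diet is herbivore, habitat is forest, matches → Yes. [diet: omnivore, habitat: swamp, age: 26]: diet is omnivore, habitat is swamp, lacks this property → No.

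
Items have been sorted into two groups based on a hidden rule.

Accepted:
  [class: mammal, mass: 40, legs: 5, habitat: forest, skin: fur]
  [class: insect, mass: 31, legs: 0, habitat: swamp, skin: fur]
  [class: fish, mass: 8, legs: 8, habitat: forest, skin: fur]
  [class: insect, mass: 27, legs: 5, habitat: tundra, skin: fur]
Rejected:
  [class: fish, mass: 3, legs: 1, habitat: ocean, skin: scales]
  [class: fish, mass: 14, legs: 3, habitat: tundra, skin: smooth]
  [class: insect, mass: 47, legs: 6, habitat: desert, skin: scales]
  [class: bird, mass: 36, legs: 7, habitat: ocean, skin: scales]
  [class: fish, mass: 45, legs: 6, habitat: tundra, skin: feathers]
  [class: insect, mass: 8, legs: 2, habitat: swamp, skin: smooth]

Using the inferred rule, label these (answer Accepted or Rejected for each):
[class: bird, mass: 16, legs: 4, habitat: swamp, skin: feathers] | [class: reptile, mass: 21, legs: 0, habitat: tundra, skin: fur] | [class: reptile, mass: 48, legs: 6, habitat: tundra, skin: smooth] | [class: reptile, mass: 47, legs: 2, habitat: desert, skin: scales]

Rule: skin is fur. This holds for each 'Accepted' example and fails for each 'Rejected' one.
[class: bird, mass: 16, legs: 4, habitat: swamp, skin: feathers]: skin is feathers — does not pass, so Rejected.
[class: reptile, mass: 21, legs: 0, habitat: tundra, skin: fur]: skin is fur — qualifies, so Accepted.
[class: reptile, mass: 48, legs: 6, habitat: tundra, skin: smooth]: skin is smooth — does not pass, so Rejected.
[class: reptile, mass: 47, legs: 2, habitat: desert, skin: scales]: skin is scales — does not pass, so Rejected.

Rejected, Accepted, Rejected, Rejected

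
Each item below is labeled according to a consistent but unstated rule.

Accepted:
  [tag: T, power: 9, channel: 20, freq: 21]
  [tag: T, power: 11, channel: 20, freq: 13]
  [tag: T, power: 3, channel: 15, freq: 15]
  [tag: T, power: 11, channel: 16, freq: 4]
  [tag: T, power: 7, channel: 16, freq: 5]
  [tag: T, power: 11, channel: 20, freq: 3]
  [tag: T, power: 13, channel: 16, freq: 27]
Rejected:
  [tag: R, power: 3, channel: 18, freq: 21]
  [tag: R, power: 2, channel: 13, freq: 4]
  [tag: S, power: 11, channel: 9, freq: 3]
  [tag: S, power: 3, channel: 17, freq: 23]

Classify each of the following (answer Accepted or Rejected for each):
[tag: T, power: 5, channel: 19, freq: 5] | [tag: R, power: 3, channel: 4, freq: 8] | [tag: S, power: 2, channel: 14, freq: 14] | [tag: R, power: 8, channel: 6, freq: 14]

Accepted, Rejected, Rejected, Rejected

The classifier is using: tag is T.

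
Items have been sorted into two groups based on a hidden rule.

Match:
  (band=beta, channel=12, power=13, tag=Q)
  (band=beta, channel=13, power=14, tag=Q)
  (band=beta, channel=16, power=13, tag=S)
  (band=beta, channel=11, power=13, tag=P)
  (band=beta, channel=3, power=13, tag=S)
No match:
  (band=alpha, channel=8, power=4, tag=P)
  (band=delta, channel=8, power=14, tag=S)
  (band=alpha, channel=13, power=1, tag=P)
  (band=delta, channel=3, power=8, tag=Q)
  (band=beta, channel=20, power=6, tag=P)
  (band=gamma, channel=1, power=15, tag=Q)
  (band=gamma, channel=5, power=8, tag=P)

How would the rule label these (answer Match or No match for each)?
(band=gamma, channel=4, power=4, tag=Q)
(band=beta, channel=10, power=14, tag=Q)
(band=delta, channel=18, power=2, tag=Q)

The rule appears to be: band is beta AND power ≥ 8.

No match, Match, No match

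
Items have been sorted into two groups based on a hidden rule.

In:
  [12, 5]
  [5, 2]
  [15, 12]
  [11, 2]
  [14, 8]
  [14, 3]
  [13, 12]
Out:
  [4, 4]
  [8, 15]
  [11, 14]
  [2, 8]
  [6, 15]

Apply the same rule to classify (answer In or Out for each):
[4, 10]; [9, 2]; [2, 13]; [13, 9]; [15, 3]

Out, In, Out, In, In

The classifier is using: first > second.
[4, 10] → 4 < 10 → Out. [9, 2] → 9 > 2 → In. [2, 13] → 2 < 13 → Out. [13, 9] → 13 > 9 → In. [15, 3] → 15 > 3 → In.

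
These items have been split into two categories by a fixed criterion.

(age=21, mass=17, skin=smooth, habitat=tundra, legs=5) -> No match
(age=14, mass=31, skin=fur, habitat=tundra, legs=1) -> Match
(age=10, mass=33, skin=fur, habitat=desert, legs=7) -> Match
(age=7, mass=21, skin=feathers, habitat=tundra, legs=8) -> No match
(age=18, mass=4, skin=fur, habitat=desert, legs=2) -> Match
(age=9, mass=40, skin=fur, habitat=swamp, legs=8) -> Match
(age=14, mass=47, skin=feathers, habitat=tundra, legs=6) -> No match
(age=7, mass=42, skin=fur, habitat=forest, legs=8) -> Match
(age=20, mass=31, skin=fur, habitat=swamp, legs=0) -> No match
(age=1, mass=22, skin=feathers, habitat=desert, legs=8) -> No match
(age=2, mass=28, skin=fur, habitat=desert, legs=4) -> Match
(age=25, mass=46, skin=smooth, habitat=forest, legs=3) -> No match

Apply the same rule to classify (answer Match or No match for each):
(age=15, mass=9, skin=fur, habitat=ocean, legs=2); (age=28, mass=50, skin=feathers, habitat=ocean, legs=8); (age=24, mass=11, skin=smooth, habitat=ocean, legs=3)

The common property of the 'Match' items is: skin is fur AND age ≤ 18. No 'No match' item has it.

Match, No match, No match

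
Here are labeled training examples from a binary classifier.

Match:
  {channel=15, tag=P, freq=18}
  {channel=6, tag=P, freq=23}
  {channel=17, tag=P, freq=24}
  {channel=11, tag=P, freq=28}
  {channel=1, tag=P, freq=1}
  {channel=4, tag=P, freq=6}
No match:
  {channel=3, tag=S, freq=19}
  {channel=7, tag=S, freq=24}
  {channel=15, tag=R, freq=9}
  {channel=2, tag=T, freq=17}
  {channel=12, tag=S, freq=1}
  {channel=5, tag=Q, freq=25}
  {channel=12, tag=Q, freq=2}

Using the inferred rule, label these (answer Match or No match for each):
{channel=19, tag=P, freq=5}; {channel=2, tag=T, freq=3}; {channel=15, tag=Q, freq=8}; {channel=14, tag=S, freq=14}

Match, No match, No match, No match

All 'Match' examples share one property — tag is P — and every 'No match' example lacks it.
{channel=19, tag=P, freq=5}: tag is P — satisfies this, so Match. {channel=2, tag=T, freq=3}: tag is T — fails this test, so No match. {channel=15, tag=Q, freq=8}: tag is Q — fails this test, so No match. {channel=14, tag=S, freq=14}: tag is S — fails this test, so No match.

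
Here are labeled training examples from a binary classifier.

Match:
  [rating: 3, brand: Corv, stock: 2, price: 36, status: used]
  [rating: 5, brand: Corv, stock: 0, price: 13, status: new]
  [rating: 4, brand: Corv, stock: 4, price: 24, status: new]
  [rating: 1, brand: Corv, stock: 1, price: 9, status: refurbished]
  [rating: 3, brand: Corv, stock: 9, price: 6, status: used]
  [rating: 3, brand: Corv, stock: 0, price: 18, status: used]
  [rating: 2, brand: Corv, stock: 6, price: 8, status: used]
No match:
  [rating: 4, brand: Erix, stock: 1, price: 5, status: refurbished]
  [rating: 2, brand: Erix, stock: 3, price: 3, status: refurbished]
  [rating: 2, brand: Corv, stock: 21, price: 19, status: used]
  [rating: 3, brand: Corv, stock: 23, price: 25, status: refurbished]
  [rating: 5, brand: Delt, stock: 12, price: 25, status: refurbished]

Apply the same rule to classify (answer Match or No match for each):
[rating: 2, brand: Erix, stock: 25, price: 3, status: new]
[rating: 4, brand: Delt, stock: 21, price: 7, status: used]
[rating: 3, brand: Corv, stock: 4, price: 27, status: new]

All 'Match' examples share one property — brand is Corv AND stock ≤ 9 — and every 'No match' example lacks it.
[rating: 2, brand: Erix, stock: 25, price: 3, status: new] → brand is Erix, stock = 25 → No match. [rating: 4, brand: Delt, stock: 21, price: 7, status: used] → brand is Delt, stock = 21 → No match. [rating: 3, brand: Corv, stock: 4, price: 27, status: new] → brand is Corv, stock = 4 → Match.

No match, No match, Match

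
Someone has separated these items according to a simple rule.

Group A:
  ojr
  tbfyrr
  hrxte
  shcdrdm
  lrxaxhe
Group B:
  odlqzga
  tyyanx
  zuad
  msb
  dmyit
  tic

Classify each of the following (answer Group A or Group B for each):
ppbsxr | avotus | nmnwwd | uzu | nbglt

Group A, Group B, Group B, Group B, Group B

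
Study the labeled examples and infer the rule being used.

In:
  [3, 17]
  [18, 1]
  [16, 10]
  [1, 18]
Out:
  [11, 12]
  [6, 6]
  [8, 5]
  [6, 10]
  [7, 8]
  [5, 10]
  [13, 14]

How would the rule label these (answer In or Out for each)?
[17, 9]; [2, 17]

In, In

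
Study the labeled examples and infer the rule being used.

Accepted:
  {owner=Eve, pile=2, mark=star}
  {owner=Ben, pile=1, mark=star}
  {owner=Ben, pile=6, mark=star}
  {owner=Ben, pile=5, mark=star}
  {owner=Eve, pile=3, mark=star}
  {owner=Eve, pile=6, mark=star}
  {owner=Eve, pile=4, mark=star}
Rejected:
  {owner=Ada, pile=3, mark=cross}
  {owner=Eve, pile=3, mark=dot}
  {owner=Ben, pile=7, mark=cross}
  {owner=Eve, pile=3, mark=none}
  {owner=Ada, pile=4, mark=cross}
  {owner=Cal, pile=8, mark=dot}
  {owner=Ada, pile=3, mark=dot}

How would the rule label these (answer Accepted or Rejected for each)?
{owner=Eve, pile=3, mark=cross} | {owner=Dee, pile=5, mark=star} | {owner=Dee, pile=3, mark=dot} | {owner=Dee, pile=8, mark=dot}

Rejected, Accepted, Rejected, Rejected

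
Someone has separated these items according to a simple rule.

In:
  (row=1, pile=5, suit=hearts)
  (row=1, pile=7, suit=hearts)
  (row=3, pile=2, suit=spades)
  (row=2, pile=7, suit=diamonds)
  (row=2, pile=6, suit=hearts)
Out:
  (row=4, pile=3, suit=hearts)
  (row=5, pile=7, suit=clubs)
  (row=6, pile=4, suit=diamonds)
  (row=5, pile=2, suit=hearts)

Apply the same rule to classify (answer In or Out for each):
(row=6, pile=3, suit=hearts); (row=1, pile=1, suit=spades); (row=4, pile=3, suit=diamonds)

'In' ⟺ row ≤ 3.
(row=6, pile=3, suit=hearts) — row = 6, hence Out. (row=1, pile=1, suit=spades) — row = 1, hence In. (row=4, pile=3, suit=diamonds) — row = 4, hence Out.

Out, In, Out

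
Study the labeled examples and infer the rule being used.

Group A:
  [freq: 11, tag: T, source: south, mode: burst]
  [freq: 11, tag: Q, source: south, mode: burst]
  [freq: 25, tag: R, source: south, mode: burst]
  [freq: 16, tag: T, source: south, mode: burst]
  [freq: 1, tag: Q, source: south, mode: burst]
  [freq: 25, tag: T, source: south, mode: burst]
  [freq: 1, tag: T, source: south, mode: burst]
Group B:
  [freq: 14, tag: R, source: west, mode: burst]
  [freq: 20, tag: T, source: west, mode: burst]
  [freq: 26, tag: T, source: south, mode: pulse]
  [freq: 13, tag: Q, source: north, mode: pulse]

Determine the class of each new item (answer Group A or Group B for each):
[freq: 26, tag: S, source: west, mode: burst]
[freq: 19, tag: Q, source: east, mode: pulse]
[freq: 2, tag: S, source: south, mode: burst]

Group B, Group B, Group A

All 'Group A' examples share one property — mode is burst AND source is south — and every 'Group B' example lacks it.
[freq: 26, tag: S, source: west, mode: burst]: mode is burst, source is west, doesn't qualify → Group B. [freq: 19, tag: Q, source: east, mode: pulse]: mode is pulse, source is east, doesn't qualify → Group B. [freq: 2, tag: S, source: south, mode: burst]: mode is burst, source is south, fits → Group A.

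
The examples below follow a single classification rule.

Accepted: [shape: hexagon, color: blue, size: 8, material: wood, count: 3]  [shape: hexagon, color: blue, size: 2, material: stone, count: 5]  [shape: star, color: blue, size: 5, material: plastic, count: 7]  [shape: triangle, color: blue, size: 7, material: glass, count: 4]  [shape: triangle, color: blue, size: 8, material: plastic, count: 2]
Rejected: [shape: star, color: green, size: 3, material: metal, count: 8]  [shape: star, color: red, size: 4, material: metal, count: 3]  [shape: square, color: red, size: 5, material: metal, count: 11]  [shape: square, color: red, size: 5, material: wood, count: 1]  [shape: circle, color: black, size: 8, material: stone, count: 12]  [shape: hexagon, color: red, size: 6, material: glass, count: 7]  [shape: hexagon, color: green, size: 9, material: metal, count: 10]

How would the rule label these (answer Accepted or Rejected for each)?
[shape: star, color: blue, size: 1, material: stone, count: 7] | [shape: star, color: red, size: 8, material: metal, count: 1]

The pattern is that an item is 'Accepted' exactly when: color is blue.
[shape: star, color: blue, size: 1, material: stone, count: 7]: Accepted (color is blue).
[shape: star, color: red, size: 8, material: metal, count: 1]: Rejected (color is red).

Accepted, Rejected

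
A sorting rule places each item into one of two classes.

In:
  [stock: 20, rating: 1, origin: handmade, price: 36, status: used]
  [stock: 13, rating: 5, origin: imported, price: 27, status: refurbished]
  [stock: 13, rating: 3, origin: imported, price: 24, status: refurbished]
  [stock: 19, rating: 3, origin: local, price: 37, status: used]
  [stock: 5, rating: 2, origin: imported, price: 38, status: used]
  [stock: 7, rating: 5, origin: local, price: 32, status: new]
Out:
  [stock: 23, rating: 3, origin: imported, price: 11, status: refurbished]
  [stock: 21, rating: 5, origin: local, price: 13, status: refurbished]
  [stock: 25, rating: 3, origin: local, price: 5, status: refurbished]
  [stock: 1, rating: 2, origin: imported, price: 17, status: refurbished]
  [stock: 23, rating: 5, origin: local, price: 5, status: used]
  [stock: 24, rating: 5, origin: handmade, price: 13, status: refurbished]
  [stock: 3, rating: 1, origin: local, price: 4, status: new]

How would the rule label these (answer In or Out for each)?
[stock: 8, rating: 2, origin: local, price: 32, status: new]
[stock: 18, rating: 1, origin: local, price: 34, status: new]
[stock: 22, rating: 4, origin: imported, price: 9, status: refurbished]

In, In, Out

One predicate separates the groups cleanly: price ≥ 24.
In: [stock: 8, rating: 2, origin: local, price: 32, status: new], since price = 32.
In: [stock: 18, rating: 1, origin: local, price: 34, status: new], since price = 34.
Out: [stock: 22, rating: 4, origin: imported, price: 9, status: refurbished], since price = 9.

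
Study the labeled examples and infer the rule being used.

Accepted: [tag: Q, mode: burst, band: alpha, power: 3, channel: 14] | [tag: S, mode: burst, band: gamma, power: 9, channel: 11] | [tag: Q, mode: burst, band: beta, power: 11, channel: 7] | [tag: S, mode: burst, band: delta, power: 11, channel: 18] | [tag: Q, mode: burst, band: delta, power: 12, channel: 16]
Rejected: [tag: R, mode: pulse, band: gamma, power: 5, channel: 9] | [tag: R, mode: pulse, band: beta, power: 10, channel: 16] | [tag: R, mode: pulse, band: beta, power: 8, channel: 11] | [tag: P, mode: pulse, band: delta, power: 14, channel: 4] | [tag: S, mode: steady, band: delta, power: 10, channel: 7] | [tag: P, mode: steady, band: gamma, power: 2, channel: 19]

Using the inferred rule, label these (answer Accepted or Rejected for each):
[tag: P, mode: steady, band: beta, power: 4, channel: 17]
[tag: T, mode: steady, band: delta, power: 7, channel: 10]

A rule that fits every label: mode is burst — true of each 'Accepted' example, false of each 'Rejected' one.
Rejected: [tag: P, mode: steady, band: beta, power: 4, channel: 17], since mode is steady. Rejected: [tag: T, mode: steady, band: delta, power: 7, channel: 10], since mode is steady.

Rejected, Rejected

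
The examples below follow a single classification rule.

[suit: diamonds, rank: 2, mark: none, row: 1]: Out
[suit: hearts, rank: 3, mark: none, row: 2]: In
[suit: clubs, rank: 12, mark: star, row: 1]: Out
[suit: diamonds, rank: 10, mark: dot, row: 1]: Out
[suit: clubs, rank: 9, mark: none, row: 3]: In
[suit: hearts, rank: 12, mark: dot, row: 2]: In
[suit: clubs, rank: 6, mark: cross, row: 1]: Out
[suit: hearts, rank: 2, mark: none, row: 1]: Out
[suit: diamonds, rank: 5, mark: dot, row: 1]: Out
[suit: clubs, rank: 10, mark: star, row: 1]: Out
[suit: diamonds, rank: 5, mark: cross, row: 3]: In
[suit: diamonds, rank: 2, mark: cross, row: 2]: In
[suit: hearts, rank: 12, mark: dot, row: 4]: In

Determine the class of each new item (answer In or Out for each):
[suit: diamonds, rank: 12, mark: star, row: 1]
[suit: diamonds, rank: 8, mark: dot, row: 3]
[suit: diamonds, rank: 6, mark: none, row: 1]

Out, In, Out

'In' ⟺ row ≥ 2.
[suit: diamonds, rank: 12, mark: star, row: 1]: Out (row = 1).
[suit: diamonds, rank: 8, mark: dot, row: 3]: In (row = 3).
[suit: diamonds, rank: 6, mark: none, row: 1]: Out (row = 1).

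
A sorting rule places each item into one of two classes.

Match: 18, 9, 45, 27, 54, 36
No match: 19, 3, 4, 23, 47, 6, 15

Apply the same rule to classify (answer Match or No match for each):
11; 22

No match, No match

All 'Match' examples share one property — multiple of 9 — and every 'No match' example lacks it.
11: 11 = 9·1 + 2, doesn't match → No match.
22: 22 = 9·2 + 4, doesn't match → No match.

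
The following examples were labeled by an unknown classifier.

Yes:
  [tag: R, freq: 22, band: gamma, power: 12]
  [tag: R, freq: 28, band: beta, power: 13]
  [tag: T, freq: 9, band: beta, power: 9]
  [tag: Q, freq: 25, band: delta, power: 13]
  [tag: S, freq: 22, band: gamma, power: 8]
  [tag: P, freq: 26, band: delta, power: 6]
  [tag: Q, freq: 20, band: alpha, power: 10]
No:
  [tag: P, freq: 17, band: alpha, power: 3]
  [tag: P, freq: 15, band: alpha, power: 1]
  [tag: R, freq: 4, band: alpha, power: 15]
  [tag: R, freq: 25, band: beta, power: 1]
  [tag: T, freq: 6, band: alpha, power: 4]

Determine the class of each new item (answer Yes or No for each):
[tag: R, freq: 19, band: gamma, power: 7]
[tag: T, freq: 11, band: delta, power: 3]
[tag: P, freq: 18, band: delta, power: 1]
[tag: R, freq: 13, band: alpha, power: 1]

All 'Yes' examples share one property — power ≥ 4 AND freq ≥ 9 — and every 'No' example lacks it.
[tag: R, freq: 19, band: gamma, power: 7] → power = 7, freq = 19 → Yes.
[tag: T, freq: 11, band: delta, power: 3] → power = 3, freq = 11 → No.
[tag: P, freq: 18, band: delta, power: 1] → power = 1, freq = 18 → No.
[tag: R, freq: 13, band: alpha, power: 1] → power = 1, freq = 13 → No.

Yes, No, No, No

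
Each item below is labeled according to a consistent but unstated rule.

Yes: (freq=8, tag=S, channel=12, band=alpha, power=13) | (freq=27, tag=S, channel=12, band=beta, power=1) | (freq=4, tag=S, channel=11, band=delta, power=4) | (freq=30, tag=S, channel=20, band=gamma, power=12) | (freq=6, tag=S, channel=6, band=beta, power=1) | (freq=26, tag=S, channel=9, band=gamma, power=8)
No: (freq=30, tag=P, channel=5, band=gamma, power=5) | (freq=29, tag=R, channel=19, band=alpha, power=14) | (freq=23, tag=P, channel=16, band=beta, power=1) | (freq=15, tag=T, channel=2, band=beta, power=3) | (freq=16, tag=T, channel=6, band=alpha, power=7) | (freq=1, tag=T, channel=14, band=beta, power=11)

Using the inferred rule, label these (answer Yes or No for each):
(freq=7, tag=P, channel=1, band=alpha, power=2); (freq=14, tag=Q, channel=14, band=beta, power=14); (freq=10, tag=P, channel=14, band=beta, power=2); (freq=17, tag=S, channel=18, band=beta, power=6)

Looking at the examples, the only property every 'Yes' case has and every 'No' case lacks is: tag is S.

No, No, No, Yes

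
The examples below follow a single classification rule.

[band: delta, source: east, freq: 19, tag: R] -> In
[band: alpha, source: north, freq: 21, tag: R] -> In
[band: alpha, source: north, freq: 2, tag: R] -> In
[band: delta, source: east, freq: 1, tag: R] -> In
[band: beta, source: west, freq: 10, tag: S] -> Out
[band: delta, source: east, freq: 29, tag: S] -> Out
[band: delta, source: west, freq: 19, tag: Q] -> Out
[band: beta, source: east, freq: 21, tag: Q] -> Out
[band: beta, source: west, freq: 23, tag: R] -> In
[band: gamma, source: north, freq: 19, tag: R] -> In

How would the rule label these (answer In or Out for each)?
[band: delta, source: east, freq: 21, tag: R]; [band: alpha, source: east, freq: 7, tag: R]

In, In

The simplest hypothesis consistent with all the labels is: tag is R.
[band: delta, source: east, freq: 21, tag: R] → tag is R → In. [band: alpha, source: east, freq: 7, tag: R] → tag is R → In.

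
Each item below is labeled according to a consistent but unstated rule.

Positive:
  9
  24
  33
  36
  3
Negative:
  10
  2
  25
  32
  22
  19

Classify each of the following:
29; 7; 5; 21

Negative, Negative, Negative, Positive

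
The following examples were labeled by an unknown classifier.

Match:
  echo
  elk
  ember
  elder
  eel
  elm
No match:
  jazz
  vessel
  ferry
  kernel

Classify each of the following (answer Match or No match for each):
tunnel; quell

No match, No match

'Match' ⟺ starts with 'e'.
tunnel → starts with 't' → No match. quell → starts with 'q' → No match.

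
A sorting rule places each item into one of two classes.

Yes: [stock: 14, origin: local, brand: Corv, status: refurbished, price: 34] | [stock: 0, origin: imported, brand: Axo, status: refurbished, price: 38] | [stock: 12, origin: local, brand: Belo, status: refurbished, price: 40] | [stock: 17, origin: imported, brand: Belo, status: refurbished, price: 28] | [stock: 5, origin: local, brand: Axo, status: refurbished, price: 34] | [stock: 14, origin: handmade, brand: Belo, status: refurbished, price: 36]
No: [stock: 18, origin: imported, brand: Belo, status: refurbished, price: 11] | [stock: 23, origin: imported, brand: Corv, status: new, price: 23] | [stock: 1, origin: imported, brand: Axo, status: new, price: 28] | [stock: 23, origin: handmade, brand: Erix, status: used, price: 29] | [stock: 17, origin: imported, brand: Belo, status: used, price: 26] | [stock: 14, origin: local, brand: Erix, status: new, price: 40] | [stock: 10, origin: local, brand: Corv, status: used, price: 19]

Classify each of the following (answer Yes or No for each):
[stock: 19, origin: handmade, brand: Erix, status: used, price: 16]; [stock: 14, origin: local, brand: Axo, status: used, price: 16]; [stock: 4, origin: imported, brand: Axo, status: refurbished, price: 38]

The classifier is using: status is refurbished AND price ≥ 19.
[stock: 19, origin: handmade, brand: Erix, status: used, price: 16]: status is used, price = 16, doesn't qualify → No.
[stock: 14, origin: local, brand: Axo, status: used, price: 16]: status is used, price = 16, doesn't qualify → No.
[stock: 4, origin: imported, brand: Axo, status: refurbished, price: 38]: status is refurbished, price = 38, passes → Yes.

No, No, Yes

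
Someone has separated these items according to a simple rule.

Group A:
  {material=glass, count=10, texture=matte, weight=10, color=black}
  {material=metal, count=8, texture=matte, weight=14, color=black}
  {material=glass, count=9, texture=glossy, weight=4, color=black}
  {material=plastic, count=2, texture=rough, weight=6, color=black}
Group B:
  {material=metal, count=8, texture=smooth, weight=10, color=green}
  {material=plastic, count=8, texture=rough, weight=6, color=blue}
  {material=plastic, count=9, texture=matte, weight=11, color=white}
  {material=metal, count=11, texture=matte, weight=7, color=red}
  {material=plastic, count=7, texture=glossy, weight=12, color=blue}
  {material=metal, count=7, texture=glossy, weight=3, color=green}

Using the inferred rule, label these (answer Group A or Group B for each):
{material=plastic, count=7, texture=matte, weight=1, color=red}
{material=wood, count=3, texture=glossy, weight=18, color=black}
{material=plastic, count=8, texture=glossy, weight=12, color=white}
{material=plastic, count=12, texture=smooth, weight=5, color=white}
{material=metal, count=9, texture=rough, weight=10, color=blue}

Rule: color is black. This holds for each 'Group A' example and fails for each 'Group B' one.
Group B: {material=plastic, count=7, texture=matte, weight=1, color=red}, since color is red.
Group A: {material=wood, count=3, texture=glossy, weight=18, color=black}, since color is black.
Group B: {material=plastic, count=8, texture=glossy, weight=12, color=white}, since color is white.
Group B: {material=plastic, count=12, texture=smooth, weight=5, color=white}, since color is white.
Group B: {material=metal, count=9, texture=rough, weight=10, color=blue}, since color is blue.

Group B, Group A, Group B, Group B, Group B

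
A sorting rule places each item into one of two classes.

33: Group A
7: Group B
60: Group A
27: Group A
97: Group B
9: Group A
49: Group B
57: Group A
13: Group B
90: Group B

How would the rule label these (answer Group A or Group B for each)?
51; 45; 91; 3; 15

The rule appears to be: multiple of 3 AND at most 60.

Group A, Group A, Group B, Group A, Group A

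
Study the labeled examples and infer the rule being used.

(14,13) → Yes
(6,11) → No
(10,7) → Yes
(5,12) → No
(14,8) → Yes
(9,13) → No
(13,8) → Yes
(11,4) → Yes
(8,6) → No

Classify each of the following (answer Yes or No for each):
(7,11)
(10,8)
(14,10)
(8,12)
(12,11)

No, Yes, Yes, No, Yes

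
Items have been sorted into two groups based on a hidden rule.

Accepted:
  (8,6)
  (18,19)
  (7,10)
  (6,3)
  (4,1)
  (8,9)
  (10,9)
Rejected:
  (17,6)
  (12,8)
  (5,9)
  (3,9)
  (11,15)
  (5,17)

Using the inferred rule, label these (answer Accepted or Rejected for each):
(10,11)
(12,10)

Accepted, Accepted

A rule that fits every label: |first − second| ≤ 3 — true of each 'Accepted' example, false of each 'Rejected' one.
(10,11): |10−11| = 1, fits → Accepted.
(12,10): |12−10| = 2, fits → Accepted.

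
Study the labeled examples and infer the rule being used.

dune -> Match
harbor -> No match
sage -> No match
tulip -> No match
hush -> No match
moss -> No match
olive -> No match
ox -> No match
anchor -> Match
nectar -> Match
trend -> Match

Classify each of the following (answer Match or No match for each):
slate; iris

No match, No match

One predicate separates the groups cleanly: contains 'n'.
slate: no 'n', does not fit → No match.
iris: no 'n', does not fit → No match.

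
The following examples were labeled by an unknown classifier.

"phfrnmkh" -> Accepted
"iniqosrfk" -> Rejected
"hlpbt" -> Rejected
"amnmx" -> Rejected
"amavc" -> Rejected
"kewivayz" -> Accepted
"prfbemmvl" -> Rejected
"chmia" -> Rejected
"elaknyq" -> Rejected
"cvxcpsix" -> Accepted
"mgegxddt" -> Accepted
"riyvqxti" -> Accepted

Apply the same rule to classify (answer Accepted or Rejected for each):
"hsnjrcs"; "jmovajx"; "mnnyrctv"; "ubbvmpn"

All 'Accepted' examples share one property — even length — and every 'Rejected' example lacks it.
"hsnjrcs" → length 7 → Rejected. "jmovajx" → length 7 → Rejected. "mnnyrctv" → length 8 → Accepted. "ubbvmpn" → length 7 → Rejected.

Rejected, Rejected, Accepted, Rejected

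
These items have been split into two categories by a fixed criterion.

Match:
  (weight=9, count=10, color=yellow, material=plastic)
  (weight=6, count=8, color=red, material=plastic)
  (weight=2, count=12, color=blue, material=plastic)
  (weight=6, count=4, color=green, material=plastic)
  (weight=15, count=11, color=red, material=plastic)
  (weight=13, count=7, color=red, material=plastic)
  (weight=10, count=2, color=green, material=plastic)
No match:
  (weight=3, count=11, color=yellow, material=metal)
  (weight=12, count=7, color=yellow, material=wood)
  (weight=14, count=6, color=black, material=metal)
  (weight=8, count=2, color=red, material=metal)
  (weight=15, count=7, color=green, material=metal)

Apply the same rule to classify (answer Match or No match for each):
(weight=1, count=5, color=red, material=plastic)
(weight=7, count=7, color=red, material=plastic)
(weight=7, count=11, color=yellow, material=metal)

Match, Match, No match

Checking candidate rules against both groups, what survives is: material is plastic.
(weight=1, count=5, color=red, material=plastic): Match (material is plastic).
(weight=7, count=7, color=red, material=plastic): Match (material is plastic).
(weight=7, count=11, color=yellow, material=metal): No match (material is metal).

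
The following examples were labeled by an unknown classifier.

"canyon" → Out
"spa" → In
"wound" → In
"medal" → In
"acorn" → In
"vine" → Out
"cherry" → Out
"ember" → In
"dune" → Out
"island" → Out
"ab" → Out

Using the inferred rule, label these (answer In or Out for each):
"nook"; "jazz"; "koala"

Out, Out, In

'In' ⟺ odd length.
"nook": length 4 — does not fit, so Out. "jazz": length 4 — does not fit, so Out. "koala": length 5 — satisfies this, so In.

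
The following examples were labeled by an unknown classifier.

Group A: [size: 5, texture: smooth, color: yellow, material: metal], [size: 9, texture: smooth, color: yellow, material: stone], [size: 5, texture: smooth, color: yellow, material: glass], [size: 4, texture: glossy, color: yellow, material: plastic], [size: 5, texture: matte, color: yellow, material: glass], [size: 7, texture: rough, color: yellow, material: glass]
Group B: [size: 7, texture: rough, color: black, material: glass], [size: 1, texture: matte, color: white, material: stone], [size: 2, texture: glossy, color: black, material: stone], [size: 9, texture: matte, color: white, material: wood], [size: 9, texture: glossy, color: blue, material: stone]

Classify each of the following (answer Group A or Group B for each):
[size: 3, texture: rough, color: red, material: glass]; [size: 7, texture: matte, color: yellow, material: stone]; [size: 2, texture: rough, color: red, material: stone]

Group B, Group A, Group B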